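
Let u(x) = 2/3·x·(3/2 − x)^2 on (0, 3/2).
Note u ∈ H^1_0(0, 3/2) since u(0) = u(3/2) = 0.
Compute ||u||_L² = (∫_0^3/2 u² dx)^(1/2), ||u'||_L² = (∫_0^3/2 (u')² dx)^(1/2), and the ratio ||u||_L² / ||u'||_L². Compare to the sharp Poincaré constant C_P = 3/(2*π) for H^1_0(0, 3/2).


||u||_L² / ||u'||_L² = 3*sqrt(14)/28 < C_P = 3/(2*π).

u(x) = 2/3·x·(3/2 − x)^2, so u'(x) = (x - 3/2)*(2*x - 1).
u(x) = 2/3·x·(3/2 − x)^2 vanishes at x = 0 and x = 3/2, so u ∈ H^1_0(0, 3/2). Differentiate via the product rule and integrate the resulting polynomials term by term.
  ∫_0^3/2 u² dx = ∫_0^3/2 (4*x^6/9 - 8*x^5/3 + 6*x^4 - 6*x^3 + 9*x^2/4) dx. Term by term:
    ∫_0^3/2 4*x^6/9 dx = 243/224;  ∫_0^3/2 -8*x^5/3 dx = -81/16;  ∫_0^3/2 6*x^4 dx = 729/80;
    ∫_0^3/2 -6*x^3 dx = -243/32;  ∫_0^3/2 9*x^2/4 dx = 81/32.
  Sum: 243/224 − 81/16 + 729/80 − 243/32 + 81/32 = 81/1120.
  ∫_0^3/2 (u')² dx = ∫_0^3/2 (4*x^4 - 16*x^3 + 22*x^2 - 12*x + 9/4) dx. Term by term:
    ∫_0^3/2 4*x^4 dx = 243/40;  ∫_0^3/2 -16*x^3 dx = -81/4;  ∫_0^3/2 22*x^2 dx = 99/4;
    ∫_0^3/2 -12*x dx = -27/2;  ∫_0^3/2 9/4 dx = 27/8.
  Sum: 243/40 − 81/4 + 99/4 − 27/2 + 27/8 = 9/20.
∫_0^3/2 u² dx = 81/1120, so ||u||_L² = 9*sqrt(70)/280.
∫_0^3/2 (u')² dx = 9/20, so ||u'||_L² = 3*sqrt(5)/10.
Ratio ||u||_L² / ||u'||_L² = 3*sqrt(14)/28.
Sharp Poincaré constant on H^1_0(0, 3/2) is C_P = L/π = 3/(2*π), achieved by sin(2*π/3·x).
A polynomial bump cannot attain the sharp Poincaré constant (only the first sine eigenfunction does), so the ratio is strictly less than C_P, consistent with ||u||_L² ≤ C_P ||u'||_L².


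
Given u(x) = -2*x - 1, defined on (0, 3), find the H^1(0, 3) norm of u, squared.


||u||_{H^1}^2 = 69

The H^1 norm (squared) on an interval (0, L) is
  ||u||_{H^1}^2 = ∫_0^L u(x)^2 dx + ∫_0^L u'(x)^2 dx.
Compute u'(x) = -2.
Then u(x)^2 = 4*x**2 + 4*x + 1 and u'(x)^2 = 4.
Integrate each monomial from 0 to 3 using ∫_0^3 c·x^n dx = c·3^(n+1)/(n+1):
  ∫_0^3 u(x)^2 dx = ∫_0^3 (4*x^2 + 4*x + 1) dx. Term by term:
    ∫_0^3 4*x^2 dx = 36;  ∫_0^3 4*x dx = 18;  ∫_0^3 1 dx = 3.
  Sum: 36 + 18 + 3 = 57.
  ∫_0^3 u'(x)^2 dx = ∫_0^3 (4) dx. Term by term:
    ∫_0^3 4 dx = 12.
Adding: ||u||_{H^1}^2 = 57 + 12 = 69.


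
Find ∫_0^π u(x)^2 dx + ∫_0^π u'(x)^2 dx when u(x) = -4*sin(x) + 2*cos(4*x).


||u||_{H^1(0,π)}^2 = 544/15 + 50*π

u'(x) = -8*sin(4*x) - 4*cos(x).
Expand u² and (u')² and integrate term by term on (0, π), using: for integers n ≥ 1, ∫_0^π sin²(nx) dx = ∫_0^π cos²(nx) dx = π/2; for n ≠ n', ∫_0^π sin(nx)sin(n'x) dx = ∫_0^π cos(nx)cos(n'x) dx = 0; and by product-to-sum, ∫_0^π sin(nx)cos(n'x) dx = ½∫_0^π [sin((n+n')x) + sin((n−n')x)] dx, which is 0 when n+n' is even and 2n/(n²−n'²) when n+n' is odd (it need not vanish on (0, π)).
  u² squared terms: (-4)²·∫sin(x)² dx = 16·π/2 = 8*π;  (2)²·∫cos(4x)² dx = 4·π/2 = 2*π.
  u² cross terms: 2·(-4)·(2)·∫sin(x)·cos(4x) dx = -16·(-2/15) = 32/15.
  So ∫_0^π u² dx = 8*π + 2*π + 32/15 = 32/15 + 10*π.
  (u')² squared terms: (-8)²·∫sin(4x)² dx = 64·π/2 = 32*π;  (-4)²·∫cos(x)² dx = 16·π/2 = 8*π.
  (u')² cross terms: 2·(-8)·(-4)·∫sin(4x)·cos(x) dx = 64·(8/15) = 512/15.
  So ∫_0^π (u')² dx = 32*π + 8*π + 512/15 = 512/15 + 40*π.
||u||_{H^1}^2 = (32/15 + 10*π) + (512/15 + 40*π) = 544/15 + 50*π.


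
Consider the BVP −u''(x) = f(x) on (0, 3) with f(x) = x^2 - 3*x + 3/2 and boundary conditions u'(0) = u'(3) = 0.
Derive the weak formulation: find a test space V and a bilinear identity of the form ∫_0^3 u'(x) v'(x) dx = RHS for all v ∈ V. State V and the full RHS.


V = H^1(0, 3) (no boundary constraint on v; u is determined up to an additive constant); weak form: ∫_0^3 u'v' dx = ∫_0^3 (x^2 - 3*x + 3/2) v dx for all v ∈ V.

Multiply both sides by a test function v and integrate from 0 to 3:
  ∫_0^3 −u''(x) v(x) dx = ∫_0^3 f(x) v(x) dx.
Integrate the LHS by parts once:
  ∫_0^3 −u'' v dx = −[u'(x) v(x)]_0^3 + ∫_0^3 u'(x) v'(x) dx.
Thus ∫_0^3 u'(x) v'(x) dx = ∫_0^3 f(x) v(x) dx + [u'(x) v(x)]_0^3.
Choose V so that boundary terms are either known or forced to vanish.
u has homogeneous Neumann: u'(0) = u'(3) = 0. So [u' v]_0^3 = 0·v(3) − 0·v(0) = 0 for any v; take V = H^1(0, 3).
Weak formulation: find u (satisfying any essential BC) such that ∫_0^3 u'(x) v'(x) dx = ∫_0^3 f v dx for all v ∈ V (homogeneous Neumann, so boundary terms vanish).
Substituting f(x) = x^2 - 3*x + 3/2, the right-hand side is ∫_0^3 (x^2 - 3*x + 3/2) v dx.
Compatibility check (pure Neumann): taking v ≡ 1 ∈ V gives 0 = ∫_0^3 f dx + (0) − (0), i.e. ∫_0^3 f dx must equal u'(0) − u'(3) = 0. Indeed ∫_0^3 (x^2 - 3*x + 3/2) dx = 0, so the data are compatible. The solution is then unique only up to an additive constant (fix it e.g. by requiring ∫_0^3 u dx = 0).


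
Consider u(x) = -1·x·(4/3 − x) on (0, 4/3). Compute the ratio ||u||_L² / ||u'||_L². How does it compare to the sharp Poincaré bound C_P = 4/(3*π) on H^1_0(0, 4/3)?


||u||_L² / ||u'||_L² = 2*sqrt(10)/15 < C_P = 4/(3*π).

u(x) = -1·x·(4/3 − x), so u'(x) = 2*x - 4/3.
u(x) = -1·x·(4/3 − x) vanishes at x = 0 and x = 4/3, so u ∈ H^1_0(0, 4/3). Differentiate via the product rule and integrate the resulting polynomials term by term.
  ∫_0^4/3 u² dx = ∫_0^4/3 (x^4 - 8*x^3/3 + 16*x^2/9) dx. Term by term:
    ∫_0^4/3 x^4 dx = 1024/1215;  ∫_0^4/3 -8*x^3/3 dx = -512/243;  ∫_0^4/3 16*x^2/9 dx = 1024/729.
  Sum: 1024/1215 − 512/243 + 1024/729 = 512/3645.
  ∫_0^4/3 (u')² dx = ∫_0^4/3 (4*x^2 - 16*x/3 + 16/9) dx. Term by term:
    ∫_0^4/3 4*x^2 dx = 256/81;  ∫_0^4/3 -16*x/3 dx = -128/27;  ∫_0^4/3 16/9 dx = 64/27.
  Sum: 256/81 − 128/27 + 64/27 = 64/81.
∫_0^4/3 u² dx = 512/3645, so ||u||_L² = 16*sqrt(10)/135.
∫_0^4/3 (u')² dx = 64/81, so ||u'||_L² = 8/9.
Ratio ||u||_L² / ||u'||_L² = 2*sqrt(10)/15.
Sharp Poincaré constant on H^1_0(0, 4/3) is C_P = L/π = 4/(3*π), achieved by sin(3*π/4·x).
A polynomial bump cannot attain the sharp Poincaré constant (only the first sine eigenfunction does), so the ratio is strictly less than C_P, consistent with ||u||_L² ≤ C_P ||u'||_L².


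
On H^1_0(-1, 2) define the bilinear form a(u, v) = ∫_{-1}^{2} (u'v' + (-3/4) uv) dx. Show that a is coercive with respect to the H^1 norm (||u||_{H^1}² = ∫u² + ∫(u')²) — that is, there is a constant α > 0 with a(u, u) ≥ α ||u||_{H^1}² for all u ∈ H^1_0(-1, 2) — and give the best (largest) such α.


α = (-27/4 + π^2)/(9 + π^2)

Coercivity of a(·,·) on H^1_0(-1, 2) means a(u, u) ≥ α ||u||_{H^1}² for every u ∈ H^1_0.
The interval has length L = 3, and Poincaré/coercivity depend only on L. Here a(u, u) = ∫(u')² + (-3/4)·∫u².
Here c = -3/4 < 0 with |c| < (π/L)² = π^2/9, so coercivity still holds. The condition a(u,u) ≥ α||u||_{H^1}² reads (1−α)∫(u')² ≥ (α−c)∫u². Any admissible α is ≤ 1 (rapidly oscillating u have ∫u²/∫(u')² → 0), and α = 1 would force 0 ≥ (1−c)∫u², impossible since c < 1; so 1−α > 0. By the sharp Poincaré inequality on H^1_0 of an interval of length L, ∫(u')² ≥ (π/L)²∫u² with equality for the first sine mode sin(π(x−x₀)/L) (x₀ the left endpoint), so the inequality holds for all u iff (1−α)(π/L)² ≥ α − c, i.e. α ≤ ((π/L)² + c)/((π/L)² + 1) = (1 + c(L/π)²)/(1 + (L/π)²). (Direct route, valid since c ≤ 0: Poincaré gives c∫u² ≥ c(L/π)²∫(u')², so a(u,u) ≥ (1 + c(L/π)²)∫(u')², while ||u||_{H^1}² ≤ (1 + (L/π)²)∫(u')²; dividing yields the same α.) With (π/L)² = π^2/9 and c = -3/4, the largest admissible constant is α = ((π/L)² + c)/((π/L)² + 1).
Simplifying, α = (-27/4 + π^2)/(9 + π^2).


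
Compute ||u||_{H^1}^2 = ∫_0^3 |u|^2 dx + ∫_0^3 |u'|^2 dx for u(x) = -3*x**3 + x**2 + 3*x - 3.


||u||_{H^1}^2 = 159399/35

The H^1 norm (squared) on an interval (0, L) is
  ||u||_{H^1}^2 = ∫_0^L u(x)^2 dx + ∫_0^L u'(x)^2 dx.
Compute u'(x) = -9*x**2 + 2*x + 3.
Then u(x)^2 = 9*x**6 - 6*x**5 - 17*x**4 + 24*x**3 + 3*x**2 - 18*x + 9 and u'(x)^2 = 81*x**4 - 36*x**3 - 50*x**2 + 12*x + 9.
Integrate each monomial from 0 to 3 using ∫_0^3 c·x^n dx = c·3^(n+1)/(n+1):
  ∫_0^3 u(x)^2 dx = ∫_0^3 (9*x^6 - 6*x^5 - 17*x^4 + 24*x^3 + 3*x^2 - 18*x + 9) dx. Term by term:
    ∫_0^3 9*x^6 dx = 19683/7;  ∫_0^3 -6*x^5 dx = -729;  ∫_0^3 -17*x^4 dx = -4131/5;
    ∫_0^3 24*x^3 dx = 486;  ∫_0^3 3*x^2 dx = 27;  ∫_0^3 -18*x dx = -81;
    ∫_0^3 9 dx = 27.
  Sum: 19683/7 − 729 − 4131/5 + 486 + 27 − 81 + 27 = 60048/35.
  ∫_0^3 u'(x)^2 dx = ∫_0^3 (81*x^4 - 36*x^3 - 50*x^2 + 12*x + 9) dx. Term by term:
    ∫_0^3 81*x^4 dx = 19683/5;  ∫_0^3 -36*x^3 dx = -729;  ∫_0^3 -50*x^2 dx = -450;
    ∫_0^3 12*x dx = 54;  ∫_0^3 9 dx = 27.
  Sum: 19683/5 − 729 − 450 + 54 + 27 = 14193/5.
Adding: ||u||_{H^1}^2 = 60048/35 + 14193/5 = 159399/35.


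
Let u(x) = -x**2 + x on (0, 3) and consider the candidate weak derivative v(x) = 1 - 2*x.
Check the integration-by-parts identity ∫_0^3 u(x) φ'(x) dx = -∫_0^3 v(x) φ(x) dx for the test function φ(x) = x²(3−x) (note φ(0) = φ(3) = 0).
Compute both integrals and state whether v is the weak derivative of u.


LHS = 351/20, RHS = 351/20. Yes, v = u' weakly.

u(x) = -x**2 + x, classical derivative u'(x) = 1 - 2*x.
φ(x) = x²(3−x), so φ'(x) = 3*x*(2 - x).
Note φ(0) = φ(3) = 0, so the boundary term u·φ vanishes.
LHS = ∫_0^3 u(x) φ'(x) dx = ∫_0^3 (3*x^4 - 9*x^3 + 6*x^2) dx. Term by term:
  ∫_0^3 3*x^4 dx = 729/5;  ∫_0^3 -9*x^3 dx = -729/4;  ∫_0^3 6*x^2 dx = 54.
Sum: 729/5 − 729/4 + 54 = 351/20.
So LHS = 351/20.
∫_0^3 v(x) φ(x) dx = ∫_0^3 (2*x^4 - 7*x^3 + 3*x^2) dx. Term by term:
  ∫_0^3 2*x^4 dx = 486/5;  ∫_0^3 -7*x^3 dx = -567/4;  ∫_0^3 3*x^2 dx = 27.
Sum: 486/5 − 567/4 + 27 = -351/20.
So RHS = -∫_0^3 v(x) φ(x) dx = 351/20.
LHS = RHS, so the identity holds for this test φ.
Moreover u is smooth here and v(x) = u'(x) = 1 - 2*x pointwise, so the identity holds for every test function. Hence v is the weak derivative of u.


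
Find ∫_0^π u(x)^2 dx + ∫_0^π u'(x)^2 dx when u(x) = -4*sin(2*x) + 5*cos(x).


||u||_{H^1(0,π)}^2 = -320/3 + 65*π

u'(x) = -5*sin(x) - 8*cos(2*x).
Expand u² and (u')² and integrate term by term on (0, π), using: for integers n ≥ 1, ∫_0^π sin²(nx) dx = ∫_0^π cos²(nx) dx = π/2; for n ≠ n', ∫_0^π sin(nx)sin(n'x) dx = ∫_0^π cos(nx)cos(n'x) dx = 0; and by product-to-sum, ∫_0^π sin(nx)cos(n'x) dx = ½∫_0^π [sin((n+n')x) + sin((n−n')x)] dx, which is 0 when n+n' is even and 2n/(n²−n'²) when n+n' is odd (it need not vanish on (0, π)).
  u² squared terms: (-4)²·∫sin(2x)² dx = 16·π/2 = 8*π;  (5)²·∫cos(x)² dx = 25·π/2 = 25*π/2.
  u² cross terms: 2·(-4)·(5)·∫sin(2x)·cos(x) dx = -40·(4/3) = -160/3.
  So ∫_0^π u² dx = 8*π + 25*π/2 − 160/3 = -160/3 + 41*π/2.
  (u')² squared terms: (-8)²·∫cos(2x)² dx = 64·π/2 = 32*π;  (-5)²·∫sin(x)² dx = 25·π/2 = 25*π/2.
  (u')² cross terms: 2·(-8)·(-5)·∫cos(2x)·sin(x) dx = 80·(-2/3) = -160/3.
  So ∫_0^π (u')² dx = 32*π + 25*π/2 − 160/3 = -160/3 + 89*π/2.
||u||_{H^1}^2 = (-160/3 + 41*π/2) + (-160/3 + 89*π/2) = -320/3 + 65*π.


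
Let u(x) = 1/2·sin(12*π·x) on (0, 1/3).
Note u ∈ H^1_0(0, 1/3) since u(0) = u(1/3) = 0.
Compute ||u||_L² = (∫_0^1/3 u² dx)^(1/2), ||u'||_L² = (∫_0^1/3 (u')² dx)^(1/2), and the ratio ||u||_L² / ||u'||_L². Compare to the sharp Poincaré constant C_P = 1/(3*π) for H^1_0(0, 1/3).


||u||_L² / ||u'||_L² = 1/(12*π) < C_P = 1/(3*π).

u(x) = 1/2·sin(12*π·x), so u'(x) = 6*π*cos(12*π*x).
Writing u(x) = A·sin(kπx/L) with A = 1/2 and k = 4, use ∫_0^L sin²(kπx/L) dx = L/2 and ∫_0^L cos²(kπx/L) dx = L/2.
u² = 1/4·sin²(12*π·x) and (u')² = 36*π^2·cos²(12*π·x), and each of sin², cos² integrates to L/2 = 1/6 over (0, 1/3).
∫_0^1/3 u² dx = 1/24, so ||u||_L² = sqrt(6)/12.
∫_0^1/3 (u')² dx = 6*π^2, so ||u'||_L² = sqrt(6)*π.
Ratio ||u||_L² / ||u'||_L² = 1/(12*π).
Sharp Poincaré constant on H^1_0(0, 1/3) is C_P = L/π = 1/(3*π), achieved by sin(3*π·x).
This is the k = 4 harmonic; the ratio L/(kπ) is strictly less than C_P = L/π, consistent with the sharp inequality ||u||_L² ≤ C_P ||u'||_L².


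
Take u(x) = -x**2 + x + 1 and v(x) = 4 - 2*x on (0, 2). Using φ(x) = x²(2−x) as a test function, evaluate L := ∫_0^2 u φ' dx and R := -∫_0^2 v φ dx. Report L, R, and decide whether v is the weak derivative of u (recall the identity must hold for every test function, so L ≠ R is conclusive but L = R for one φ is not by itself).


LHS = 28/15, RHS = -32/15. No, v is not the weak derivative of u.

u(x) = -x**2 + x + 1, classical derivative u'(x) = 1 - 2*x.
φ(x) = x²(2−x), so φ'(x) = x*(4 - 3*x).
Note φ(0) = φ(2) = 0, so the boundary term u·φ vanishes.
LHS = ∫_0^2 u(x) φ'(x) dx = ∫_0^2 (3*x^4 - 7*x^3 + x^2 + 4*x) dx. Term by term:
  ∫_0^2 3*x^4 dx = 96/5;  ∫_0^2 -7*x^3 dx = -28;  ∫_0^2 x^2 dx = 8/3;
  ∫_0^2 4*x dx = 8.
Sum: 96/5 − 28 + 8/3 + 8 = 28/15.
So LHS = 28/15.
∫_0^2 v(x) φ(x) dx = ∫_0^2 (2*x^4 - 8*x^3 + 8*x^2) dx. Term by term:
  ∫_0^2 2*x^4 dx = 64/5;  ∫_0^2 -8*x^3 dx = -32;  ∫_0^2 8*x^2 dx = 64/3.
Sum: 64/5 − 32 + 64/3 = 32/15.
So RHS = -∫_0^2 v(x) φ(x) dx = -32/15.
LHS − RHS = 4 ≠ 0, so the identity fails.
(For a valid weak derivative the identity must hold for EVERY test function, in particular this one. The failure shows v is NOT the weak derivative of u.)
Correct weak derivative would be u'(x) = 1 - 2*x.


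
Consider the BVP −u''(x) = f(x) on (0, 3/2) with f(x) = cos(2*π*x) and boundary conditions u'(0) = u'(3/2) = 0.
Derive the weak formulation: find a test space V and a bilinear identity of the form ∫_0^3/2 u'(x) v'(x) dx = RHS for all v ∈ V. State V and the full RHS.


V = H^1(0, 3/2) (no boundary constraint on v; u is determined up to an additive constant); weak form: ∫_0^3/2 u'v' dx = ∫_0^3/2 (cos(2*π*x)) v dx for all v ∈ V.

Multiply both sides by a test function v and integrate from 0 to 3/2:
  ∫_0^3/2 −u''(x) v(x) dx = ∫_0^3/2 f(x) v(x) dx.
Integrate the LHS by parts once:
  ∫_0^3/2 −u'' v dx = −[u'(x) v(x)]_0^3/2 + ∫_0^3/2 u'(x) v'(x) dx.
Thus ∫_0^3/2 u'(x) v'(x) dx = ∫_0^3/2 f(x) v(x) dx + [u'(x) v(x)]_0^3/2.
Choose V so that boundary terms are either known or forced to vanish.
u has homogeneous Neumann: u'(0) = u'(3/2) = 0. So [u' v]_0^3/2 = 0·v(3/2) − 0·v(0) = 0 for any v; take V = H^1(0, 3/2).
Weak formulation: find u (satisfying any essential BC) such that ∫_0^3/2 u'(x) v'(x) dx = ∫_0^3/2 f v dx for all v ∈ V (homogeneous Neumann, so boundary terms vanish).
Substituting f(x) = cos(2*π*x), the right-hand side is ∫_0^3/2 (cos(2*π*x)) v dx.
Compatibility check (pure Neumann): taking v ≡ 1 ∈ V gives 0 = ∫_0^3/2 f dx + (0) − (0), i.e. ∫_0^3/2 f dx must equal u'(0) − u'(3/2) = 0. Indeed ∫_0^3/2 (cos(2*π*x)) dx = 0, so the data are compatible. The solution is then unique only up to an additive constant (fix it e.g. by requiring ∫_0^3/2 u dx = 0).


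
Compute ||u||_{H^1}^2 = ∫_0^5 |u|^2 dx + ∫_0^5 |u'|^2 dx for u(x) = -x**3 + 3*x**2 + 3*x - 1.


||u||_{H^1}^2 = 12850/7

The H^1 norm (squared) on an interval (0, L) is
  ||u||_{H^1}^2 = ∫_0^L u(x)^2 dx + ∫_0^L u'(x)^2 dx.
Compute u'(x) = -3*x**2 + 6*x + 3.
Then u(x)^2 = x**6 - 6*x**5 + 3*x**4 + 20*x**3 + 3*x**2 - 6*x + 1 and u'(x)^2 = 9*x**4 - 36*x**3 + 18*x**2 + 36*x + 9.
Integrate each monomial from 0 to 5 using ∫_0^5 c·x^n dx = c·5^(n+1)/(n+1):
  ∫_0^5 u(x)^2 dx = ∫_0^5 (x^6 - 6*x^5 + 3*x^4 + 20*x^3 + 3*x^2 - 6*x + 1) dx. Term by term:
    ∫_0^5 x^6 dx = 78125/7;  ∫_0^5 -6*x^5 dx = -15625;  ∫_0^5 3*x^4 dx = 1875;
    ∫_0^5 20*x^3 dx = 3125;  ∫_0^5 3*x^2 dx = 125;  ∫_0^5 -6*x dx = -75;
    ∫_0^5 1 dx = 5.
  Sum: 78125/7 − 15625 + 1875 + 3125 + 125 − 75 + 5 = 4135/7.
  ∫_0^5 u'(x)^2 dx = ∫_0^5 (9*x^4 - 36*x^3 + 18*x^2 + 36*x + 9) dx. Term by term:
    ∫_0^5 9*x^4 dx = 5625;  ∫_0^5 -36*x^3 dx = -5625;  ∫_0^5 18*x^2 dx = 750;
    ∫_0^5 36*x dx = 450;  ∫_0^5 9 dx = 45.
  Sum: 5625 − 5625 + 750 + 450 + 45 = 1245.
Adding: ||u||_{H^1}^2 = 4135/7 + 1245 = 12850/7.


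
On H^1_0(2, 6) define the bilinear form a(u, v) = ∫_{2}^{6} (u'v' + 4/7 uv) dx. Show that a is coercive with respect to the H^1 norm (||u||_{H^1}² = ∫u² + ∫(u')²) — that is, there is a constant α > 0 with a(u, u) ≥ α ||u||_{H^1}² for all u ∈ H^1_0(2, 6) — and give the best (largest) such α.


α = (64/7 + π^2)/(π^2 + 16)

Coercivity of a(·,·) on H^1_0(2, 6) means a(u, u) ≥ α ||u||_{H^1}² for every u ∈ H^1_0.
The interval has length L = 4, and Poincaré/coercivity depend only on L. Here a(u, u) = ∫(u')² + (4/7)·∫u².
Here 0 < c = 4/7 < 1. The condition a(u,u) ≥ α||u||_{H^1}² reads (1−α)∫(u')² ≥ (α−c)∫u². Any admissible α is ≤ 1 (rapidly oscillating u have ∫u²/∫(u')² → 0), and α = 1 would force 0 ≥ (1−c)∫u², impossible since c < 1; so 1−α > 0. By the sharp Poincaré inequality on H^1_0 of an interval of length L, ∫(u')² ≥ (π/L)²∫u² with equality for the first sine mode sin(π(x−x₀)/L) (x₀ the left endpoint), so the inequality holds for all u iff (1−α)(π/L)² ≥ α − c, i.e. α ≤ ((π/L)² + c)/((π/L)² + 1) = (1 + c(L/π)²)/(1 + (L/π)²). With (π/L)² = π^2/16 and c = 4/7, the largest admissible constant is α = ((π/L)² + c)/((π/L)² + 1).
Simplifying, α = (64/7 + π^2)/(π^2 + 16).


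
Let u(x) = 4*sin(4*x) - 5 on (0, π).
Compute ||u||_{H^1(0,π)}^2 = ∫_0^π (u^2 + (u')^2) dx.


||u||_{H^1(0,π)}^2 = 161*π

u'(x) = 16*cos(4*x).
Expand u² and (u')² and integrate term by term on (0, π), using: for integers n ≥ 1, ∫_0^π sin²(nx) dx = ∫_0^π cos²(nx) dx = π/2; for n ≠ n', ∫_0^π sin(nx)sin(n'x) dx = ∫_0^π cos(nx)cos(n'x) dx = 0; and by product-to-sum, ∫_0^π sin(nx)cos(n'x) dx = ½∫_0^π [sin((n+n')x) + sin((n−n')x)] dx, which is 0 when n+n' is even and 2n/(n²−n'²) when n+n' is odd (it need not vanish on (0, π)). For the constant mode: ∫_0^π 1 dx = π, ∫_0^π cos(nx) dx = 0, ∫_0^π sin(nx) dx = (1−(−1)^n)/n.
  u² squared terms: (-5)²·∫1 dx = 25·π = 25*π;  (4)²·∫sin(4x)² dx = 16·π/2 = 8*π.
  u² cross terms: 2·(-5)·(4)·∫1·sin(4x) dx = -40·(0) = 0.
  So ∫_0^π u² dx = 25*π + 8*π + 0 = 33*π.
  (u')² squared terms: (16)²·∫cos(4x)² dx = 256·π/2 = 128*π.
  So ∫_0^π (u')² dx = 128*π.
||u||_{H^1}^2 = (33*π) + (128*π) = 161*π.


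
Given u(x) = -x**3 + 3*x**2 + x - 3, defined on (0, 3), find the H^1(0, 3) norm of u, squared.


||u||_{H^1}^2 = 1716/35

The H^1 norm (squared) on an interval (0, L) is
  ||u||_{H^1}^2 = ∫_0^L u(x)^2 dx + ∫_0^L u'(x)^2 dx.
Compute u'(x) = -3*x**2 + 6*x + 1.
Then u(x)^2 = x**6 - 6*x**5 + 7*x**4 + 12*x**3 - 17*x**2 - 6*x + 9 and u'(x)^2 = 9*x**4 - 36*x**3 + 30*x**2 + 12*x + 1.
Integrate each monomial from 0 to 3 using ∫_0^3 c·x^n dx = c·3^(n+1)/(n+1):
  ∫_0^3 u(x)^2 dx = ∫_0^3 (x^6 - 6*x^5 + 7*x^4 + 12*x^3 - 17*x^2 - 6*x + 9) dx. Term by term:
    ∫_0^3 x^6 dx = 2187/7;  ∫_0^3 -6*x^5 dx = -729;  ∫_0^3 7*x^4 dx = 1701/5;
    ∫_0^3 12*x^3 dx = 243;  ∫_0^3 -17*x^2 dx = -153;  ∫_0^3 -6*x dx = -27;
    ∫_0^3 9 dx = 27.
  Sum: 2187/7 − 729 + 1701/5 + 243 − 153 − 27 + 27 = 477/35.
  ∫_0^3 u'(x)^2 dx = ∫_0^3 (9*x^4 - 36*x^3 + 30*x^2 + 12*x + 1) dx. Term by term:
    ∫_0^3 9*x^4 dx = 2187/5;  ∫_0^3 -36*x^3 dx = -729;  ∫_0^3 30*x^2 dx = 270;
    ∫_0^3 12*x dx = 54;  ∫_0^3 1 dx = 3.
  Sum: 2187/5 − 729 + 270 + 54 + 3 = 177/5.
Adding: ||u||_{H^1}^2 = 477/35 + 177/5 = 1716/35.


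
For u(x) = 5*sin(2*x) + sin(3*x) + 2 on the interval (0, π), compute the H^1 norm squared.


||u||_{H^1(0,π)}^2 = 8/3 + 143*π/2

u'(x) = 10*cos(2*x) + 3*cos(3*x).
Expand u² and (u')² and integrate term by term on (0, π), using: for integers n ≥ 1, ∫_0^π sin²(nx) dx = ∫_0^π cos²(nx) dx = π/2; for n ≠ n', ∫_0^π sin(nx)sin(n'x) dx = ∫_0^π cos(nx)cos(n'x) dx = 0; and by product-to-sum, ∫_0^π sin(nx)cos(n'x) dx = ½∫_0^π [sin((n+n')x) + sin((n−n')x)] dx, which is 0 when n+n' is even and 2n/(n²−n'²) when n+n' is odd (it need not vanish on (0, π)). For the constant mode: ∫_0^π 1 dx = π, ∫_0^π cos(nx) dx = 0, ∫_0^π sin(nx) dx = (1−(−1)^n)/n.
  u² squared terms: (2)²·∫1 dx = 4·π = 4*π;  (5)²·∫sin(2x)² dx = 25·π/2 = 25*π/2;  (1)²·∫sin(3x)² dx = 1·π/2 = π/2.
  u² cross terms: 2·(2)·(5)·∫1·sin(2x) dx = 20·(0) = 0;  2·(2)·(1)·∫1·sin(3x) dx = 4·(2/3) = 8/3;  2·(5)·(1)·∫sin(2x)·sin(3x) dx = 10·(0) = 0.
  So ∫_0^π u² dx = 4*π + 25*π/2 + π/2 + 0 + 8/3 + 0 = 8/3 + 17*π.
  (u')² squared terms: (3)²·∫cos(3x)² dx = 9·π/2 = 9*π/2;  (10)²·∫cos(2x)² dx = 100·π/2 = 50*π.
  (u')² cross terms: 2·(3)·(10)·∫cos(3x)·cos(2x) dx = 60·(0) = 0.
  So ∫_0^π (u')² dx = 9*π/2 + 50*π + 0 = 109*π/2.
||u||_{H^1}^2 = (8/3 + 17*π) + (109*π/2) = 8/3 + 143*π/2.


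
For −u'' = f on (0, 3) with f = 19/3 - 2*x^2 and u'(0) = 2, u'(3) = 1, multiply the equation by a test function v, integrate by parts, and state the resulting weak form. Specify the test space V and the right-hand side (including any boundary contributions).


V = H^1(0, 3) (v unrestricted at boundary; u is determined up to an additive constant); weak form: ∫_0^3 u'v' dx = ∫_0^3 (19/3 - 2*x^2) v dx + v(3) − 2·v(0) for all v ∈ V.

Multiply both sides by a test function v and integrate from 0 to 3:
  ∫_0^3 −u''(x) v(x) dx = ∫_0^3 f(x) v(x) dx.
Integrate the LHS by parts once:
  ∫_0^3 −u'' v dx = −[u'(x) v(x)]_0^3 + ∫_0^3 u'(x) v'(x) dx.
Thus ∫_0^3 u'(x) v'(x) dx = ∫_0^3 f(x) v(x) dx + [u'(x) v(x)]_0^3.
Choose V so that boundary terms are either known or forced to vanish.
u has inhomogeneous Neumann u'(0) = 2, u'(3) = 1. [u' v]_0^3 = (1)·v(3) − (2)·v(0) = v(3) − 2·v(0). Take V = H^1(0, 3); boundary term becomes part of RHS.
Weak formulation: find u (satisfying any essential BC) such that ∫_0^3 u'(x) v'(x) dx = ∫_0^3 f v dx + v(3) − 2·v(0) for all v ∈ V (Neumann data are natural BCs: they enter the RHS as boundary terms).
Substituting f(x) = 19/3 - 2*x^2, the right-hand side is ∫_0^3 (19/3 - 2*x^2) v dx + v(3) − 2·v(0).
Compatibility check (pure Neumann): taking v ≡ 1 ∈ V gives 0 = ∫_0^3 f dx + (1) − (2), i.e. ∫_0^3 f dx must equal u'(0) − u'(3) = 1. Indeed ∫_0^3 (19/3 - 2*x^2) dx = 1, so the data are compatible. The solution is then unique only up to an additive constant (fix it e.g. by requiring ∫_0^3 u dx = 0).


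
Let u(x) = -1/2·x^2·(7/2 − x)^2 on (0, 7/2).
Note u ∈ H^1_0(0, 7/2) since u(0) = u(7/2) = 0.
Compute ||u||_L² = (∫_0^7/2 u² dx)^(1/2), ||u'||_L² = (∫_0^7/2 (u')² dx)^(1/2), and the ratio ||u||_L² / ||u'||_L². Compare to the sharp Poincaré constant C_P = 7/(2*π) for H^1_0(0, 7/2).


||u||_L² / ||u'||_L² = 7*sqrt(3)/12 < C_P = 7/(2*π).

u(x) = -1/2·x^2·(7/2 − x)^2, so u'(x) = x*(-8*x^2 + 42*x - 49)/4.
u(x) = -1/2·x^2·(7/2 − x)^2 vanishes at x = 0 and x = 7/2, so u ∈ H^1_0(0, 7/2). Differentiate via the product rule and integrate the resulting polynomials term by term.
  ∫_0^7/2 u² dx = ∫_0^7/2 (x^8/4 - 7*x^7/2 + 147*x^6/8 - 343*x^5/8 + 2401*x^4/64) dx. Term by term:
    ∫_0^7/2 x^8/4 dx = 40353607/18432;  ∫_0^7/2 -7*x^7/2 dx = -40353607/4096;  ∫_0^7/2 147*x^6/8 dx = 17294403/1024;
    ∫_0^7/2 -343*x^5/8 dx = -40353607/3072;  ∫_0^7/2 2401*x^4/64 dx = 40353607/10240.
  Sum: 40353607/18432 − 40353607/4096 + 17294403/1024 − 40353607/3072 + 40353607/10240 = 5764801/184320.
  ∫_0^7/2 (u')² dx = ∫_0^7/2 (4*x^6 - 42*x^5 + 637*x^4/4 - 1029*x^3/4 + 2401*x^2/16) dx. Term by term:
    ∫_0^7/2 4*x^6 dx = 117649/32;  ∫_0^7/2 -42*x^5 dx = -823543/64;  ∫_0^7/2 637*x^4/4 dx = 10706059/640;
    ∫_0^7/2 -1029*x^3/4 dx = -2470629/256;  ∫_0^7/2 2401*x^2/16 dx = 823543/384.
  Sum: 117649/32 − 823543/64 + 10706059/640 − 2470629/256 + 823543/384 = 117649/3840.
∫_0^7/2 u² dx = 5764801/184320, so ||u||_L² = 2401*sqrt(5)/960.
∫_0^7/2 (u')² dx = 117649/3840, so ||u'||_L² = 343*sqrt(15)/240.
Ratio ||u||_L² / ||u'||_L² = 7*sqrt(3)/12.
Sharp Poincaré constant on H^1_0(0, 7/2) is C_P = L/π = 7/(2*π), achieved by sin(2*π/7·x).
A polynomial bump cannot attain the sharp Poincaré constant (only the first sine eigenfunction does), so the ratio is strictly less than C_P, consistent with ||u||_L² ≤ C_P ||u'||_L².


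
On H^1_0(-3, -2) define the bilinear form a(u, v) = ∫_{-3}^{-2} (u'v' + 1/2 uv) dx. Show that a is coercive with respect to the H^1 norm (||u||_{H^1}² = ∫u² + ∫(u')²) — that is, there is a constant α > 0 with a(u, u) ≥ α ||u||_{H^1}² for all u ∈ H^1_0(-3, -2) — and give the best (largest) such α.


α = (1/2 + π^2)/(1 + π^2)

Coercivity of a(·,·) on H^1_0(-3, -2) means a(u, u) ≥ α ||u||_{H^1}² for every u ∈ H^1_0.
The interval has length L = 1, and Poincaré/coercivity depend only on L. Here a(u, u) = ∫(u')² + (1/2)·∫u².
Here 0 < c = 1/2 < 1. The condition a(u,u) ≥ α||u||_{H^1}² reads (1−α)∫(u')² ≥ (α−c)∫u². Any admissible α is ≤ 1 (rapidly oscillating u have ∫u²/∫(u')² → 0), and α = 1 would force 0 ≥ (1−c)∫u², impossible since c < 1; so 1−α > 0. By the sharp Poincaré inequality on H^1_0 of an interval of length L, ∫(u')² ≥ (π/L)²∫u² with equality for the first sine mode sin(π(x−x₀)/L) (x₀ the left endpoint), so the inequality holds for all u iff (1−α)(π/L)² ≥ α − c, i.e. α ≤ ((π/L)² + c)/((π/L)² + 1) = (1 + c(L/π)²)/(1 + (L/π)²). With (π/L)² = π^2 and c = 1/2, the largest admissible constant is α = ((π/L)² + c)/((π/L)² + 1).
Simplifying, α = (1/2 + π^2)/(1 + π^2).


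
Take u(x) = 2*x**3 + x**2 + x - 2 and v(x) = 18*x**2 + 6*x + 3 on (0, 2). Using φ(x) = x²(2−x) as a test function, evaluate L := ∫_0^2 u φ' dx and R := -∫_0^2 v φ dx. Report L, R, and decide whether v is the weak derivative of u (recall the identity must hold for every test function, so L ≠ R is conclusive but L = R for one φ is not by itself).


LHS = -52/3, RHS = -52. No, v is not the weak derivative of u.

u(x) = 2*x**3 + x**2 + x - 2, classical derivative u'(x) = 6*x**2 + 2*x + 1.
φ(x) = x²(2−x), so φ'(x) = x*(4 - 3*x).
Note φ(0) = φ(2) = 0, so the boundary term u·φ vanishes.
LHS = ∫_0^2 u(x) φ'(x) dx = ∫_0^2 (-6*x^5 + 5*x^4 + x^3 + 10*x^2 - 8*x) dx. Term by term:
  ∫_0^2 -6*x^5 dx = -64;  ∫_0^2 5*x^4 dx = 32;  ∫_0^2 x^3 dx = 4;
  ∫_0^2 10*x^2 dx = 80/3;  ∫_0^2 -8*x dx = -16.
Sum: -64 + 32 + 4 + 80/3 − 16 = -52/3.
So LHS = -52/3.
∫_0^2 v(x) φ(x) dx = ∫_0^2 (-18*x^5 + 30*x^4 + 9*x^3 + 6*x^2) dx. Term by term:
  ∫_0^2 -18*x^5 dx = -192;  ∫_0^2 30*x^4 dx = 192;  ∫_0^2 9*x^3 dx = 36;
  ∫_0^2 6*x^2 dx = 16.
Sum: -192 + 192 + 36 + 16 = 52.
So RHS = -∫_0^2 v(x) φ(x) dx = -52.
LHS − RHS = 104/3 ≠ 0, so the identity fails.
(For a valid weak derivative the identity must hold for EVERY test function, in particular this one. The failure shows v is NOT the weak derivative of u.)
Correct weak derivative would be u'(x) = 6*x**2 + 2*x + 1.


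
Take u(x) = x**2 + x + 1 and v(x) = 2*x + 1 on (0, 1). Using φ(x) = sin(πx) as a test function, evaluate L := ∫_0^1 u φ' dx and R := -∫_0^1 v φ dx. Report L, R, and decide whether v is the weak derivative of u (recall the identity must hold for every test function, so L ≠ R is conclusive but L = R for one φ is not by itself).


LHS = -4/π, RHS = -4/π. Yes, v = u' weakly.

u(x) = x**2 + x + 1, classical derivative u'(x) = 2*x + 1.
φ(x) = sin(πx), so φ'(x) = π*cos(π*x).
Note φ(0) = φ(1) = 0, so the boundary term u·φ vanishes.
LHS = ∫_0^1 u(x) φ'(x) dx = ∫_0^1 (π*x^2*cos(π*x) + π*x*cos(π*x) + π*cos(π*x)) dx. Term by term:
  ∫_0^1 π*cos(π*x) dx = 0;  ∫_0^1 π*x*cos(π*x) dx = -2/π;  ∫_0^1 π*x^2*cos(π*x) dx = -2/π.
Sum: 0 − 2/π − 2/π = -4/π.
So LHS = -4/π.
∫_0^1 v(x) φ(x) dx = ∫_0^1 (2*x*sin(π*x) + sin(π*x)) dx. Term by term:
  ∫_0^1 2*x*sin(π*x) dx = 2/π;  ∫_0^1 sin(π*x) dx = 2/π.
Sum: 2/π + 2/π = 4/π.
So RHS = -∫_0^1 v(x) φ(x) dx = -4/π.
LHS = RHS, so the identity holds for this test φ.
Moreover u is smooth here and v(x) = u'(x) = 2*x + 1 pointwise, so the identity holds for every test function. Hence v is the weak derivative of u.


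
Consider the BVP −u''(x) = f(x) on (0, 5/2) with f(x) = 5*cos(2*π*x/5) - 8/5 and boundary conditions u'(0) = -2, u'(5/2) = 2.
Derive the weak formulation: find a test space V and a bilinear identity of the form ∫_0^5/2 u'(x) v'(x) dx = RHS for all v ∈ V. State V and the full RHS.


V = H^1(0, 5/2) (v unrestricted at boundary; u is determined up to an additive constant); weak form: ∫_0^5/2 u'v' dx = ∫_0^5/2 (5*cos(2*π*x/5) - 8/5) v dx + 2·v(5/2) + 2·v(0) for all v ∈ V.

Multiply both sides by a test function v and integrate from 0 to 5/2:
  ∫_0^5/2 −u''(x) v(x) dx = ∫_0^5/2 f(x) v(x) dx.
Integrate the LHS by parts once:
  ∫_0^5/2 −u'' v dx = −[u'(x) v(x)]_0^5/2 + ∫_0^5/2 u'(x) v'(x) dx.
Thus ∫_0^5/2 u'(x) v'(x) dx = ∫_0^5/2 f(x) v(x) dx + [u'(x) v(x)]_0^5/2.
Choose V so that boundary terms are either known or forced to vanish.
u has inhomogeneous Neumann u'(0) = -2, u'(5/2) = 2. [u' v]_0^5/2 = (2)·v(5/2) − (-2)·v(0) = 2·v(5/2) + 2·v(0). Take V = H^1(0, 5/2); boundary term becomes part of RHS.
Weak formulation: find u (satisfying any essential BC) such that ∫_0^5/2 u'(x) v'(x) dx = ∫_0^5/2 f v dx + 2·v(5/2) + 2·v(0) for all v ∈ V (Neumann data are natural BCs: they enter the RHS as boundary terms).
Substituting f(x) = 5*cos(2*π*x/5) - 8/5, the right-hand side is ∫_0^5/2 (5*cos(2*π*x/5) - 8/5) v dx + 2·v(5/2) + 2·v(0).
Compatibility check (pure Neumann): taking v ≡ 1 ∈ V gives 0 = ∫_0^5/2 f dx + (2) − (-2), i.e. ∫_0^5/2 f dx must equal u'(0) − u'(5/2) = -4. Indeed ∫_0^5/2 (5*cos(2*π*x/5) - 8/5) dx = -4, so the data are compatible. The solution is then unique only up to an additive constant (fix it e.g. by requiring ∫_0^5/2 u dx = 0).


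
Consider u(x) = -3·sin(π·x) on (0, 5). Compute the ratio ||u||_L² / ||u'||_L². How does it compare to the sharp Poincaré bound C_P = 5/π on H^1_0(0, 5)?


||u||_L² / ||u'||_L² = 1/π < C_P = 5/π.

u(x) = -3·sin(π·x), so u'(x) = -3*π*cos(π*x).
Writing u(x) = A·sin(kπx/L) with A = -3 and k = 5, use ∫_0^L sin²(kπx/L) dx = L/2 and ∫_0^L cos²(kπx/L) dx = L/2.
u² = 9·sin²(π·x) and (u')² = 9*π^2·cos²(π·x), and each of sin², cos² integrates to L/2 = 5/2 over (0, 5).
∫_0^5 u² dx = 45/2, so ||u||_L² = 3*sqrt(10)/2.
∫_0^5 (u')² dx = 45*π^2/2, so ||u'||_L² = 3*sqrt(10)*π/2.
Ratio ||u||_L² / ||u'||_L² = 1/π.
Sharp Poincaré constant on H^1_0(0, 5) is C_P = L/π = 5/π, achieved by sin(π/5·x).
This is the k = 5 harmonic; the ratio L/(kπ) is strictly less than C_P = L/π, consistent with the sharp inequality ||u||_L² ≤ C_P ||u'||_L².


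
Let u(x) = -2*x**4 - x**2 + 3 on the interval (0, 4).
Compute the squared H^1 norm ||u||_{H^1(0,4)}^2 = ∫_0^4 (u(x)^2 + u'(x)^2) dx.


||u||_{H^1}^2 = 88187852/315

The H^1 norm (squared) on an interval (0, L) is
  ||u||_{H^1}^2 = ∫_0^L u(x)^2 dx + ∫_0^L u'(x)^2 dx.
Compute u'(x) = -8*x**3 - 2*x.
Then u(x)^2 = 4*x**8 + 4*x**6 - 11*x**4 - 6*x**2 + 9 and u'(x)^2 = 64*x**6 + 32*x**4 + 4*x**2.
Integrate each monomial from 0 to 4 using ∫_0^4 c·x^n dx = c·4^(n+1)/(n+1):
  ∫_0^4 u(x)^2 dx = ∫_0^4 (4*x^8 + 4*x^6 - 11*x^4 - 6*x^2 + 9) dx. Term by term:
    ∫_0^4 4*x^8 dx = 1048576/9;  ∫_0^4 4*x^6 dx = 65536/7;  ∫_0^4 -11*x^4 dx = -11264/5;
    ∫_0^4 -6*x^2 dx = -128;  ∫_0^4 9 dx = 36.
  Sum: 1048576/9 + 65536/7 − 11264/5 − 128 + 36 = 38910668/315.
  ∫_0^4 u'(x)^2 dx = ∫_0^4 (64*x^6 + 32*x^4 + 4*x^2) dx. Term by term:
    ∫_0^4 64*x^6 dx = 1048576/7;  ∫_0^4 32*x^4 dx = 32768/5;  ∫_0^4 4*x^2 dx = 256/3.
  Sum: 1048576/7 + 32768/5 + 256/3 = 16425728/105.
Adding: ||u||_{H^1}^2 = 38910668/315 + 16425728/105 = 88187852/315.


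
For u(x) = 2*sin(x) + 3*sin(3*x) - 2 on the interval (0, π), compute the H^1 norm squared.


||u||_{H^1(0,π)}^2 = -24 + 53*π

u'(x) = 2*cos(x) + 9*cos(3*x).
Expand u² and (u')² and integrate term by term on (0, π), using: for integers n ≥ 1, ∫_0^π sin²(nx) dx = ∫_0^π cos²(nx) dx = π/2; for n ≠ n', ∫_0^π sin(nx)sin(n'x) dx = ∫_0^π cos(nx)cos(n'x) dx = 0; and by product-to-sum, ∫_0^π sin(nx)cos(n'x) dx = ½∫_0^π [sin((n+n')x) + sin((n−n')x)] dx, which is 0 when n+n' is even and 2n/(n²−n'²) when n+n' is odd (it need not vanish on (0, π)). For the constant mode: ∫_0^π 1 dx = π, ∫_0^π cos(nx) dx = 0, ∫_0^π sin(nx) dx = (1−(−1)^n)/n.
  u² squared terms: (-2)²·∫1 dx = 4·π = 4*π;  (2)²·∫sin(x)² dx = 4·π/2 = 2*π;  (3)²·∫sin(3x)² dx = 9·π/2 = 9*π/2.
  u² cross terms: 2·(-2)·(2)·∫1·sin(x) dx = -8·(2) = -16;  2·(-2)·(3)·∫1·sin(3x) dx = -12·(2/3) = -8;  2·(2)·(3)·∫sin(x)·sin(3x) dx = 12·(0) = 0.
  So ∫_0^π u² dx = 4*π + 2*π + 9*π/2 − 16 − 8 + 0 = -24 + 21*π/2.
  (u')² squared terms: (2)²·∫cos(x)² dx = 4·π/2 = 2*π;  (9)²·∫cos(3x)² dx = 81·π/2 = 81*π/2.
  (u')² cross terms: 2·(2)·(9)·∫cos(x)·cos(3x) dx = 36·(0) = 0.
  So ∫_0^π (u')² dx = 2*π + 81*π/2 + 0 = 85*π/2.
||u||_{H^1}^2 = (-24 + 21*π/2) + (85*π/2) = -24 + 53*π.


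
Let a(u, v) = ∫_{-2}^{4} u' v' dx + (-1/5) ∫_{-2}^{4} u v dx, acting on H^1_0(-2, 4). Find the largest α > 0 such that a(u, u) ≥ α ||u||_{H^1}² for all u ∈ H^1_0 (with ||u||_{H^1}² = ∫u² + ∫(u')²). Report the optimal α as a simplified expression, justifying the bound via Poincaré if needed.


α = (-36/5 + π^2)/(π^2 + 36)

Coercivity of a(·,·) on H^1_0(-2, 4) means a(u, u) ≥ α ||u||_{H^1}² for every u ∈ H^1_0.
The interval has length L = 6, and Poincaré/coercivity depend only on L. Here a(u, u) = ∫(u')² + (-1/5)·∫u².
Here c = -1/5 < 0 with |c| < (π/L)² = π^2/36, so coercivity still holds. The condition a(u,u) ≥ α||u||_{H^1}² reads (1−α)∫(u')² ≥ (α−c)∫u². Any admissible α is ≤ 1 (rapidly oscillating u have ∫u²/∫(u')² → 0), and α = 1 would force 0 ≥ (1−c)∫u², impossible since c < 1; so 1−α > 0. By the sharp Poincaré inequality on H^1_0 of an interval of length L, ∫(u')² ≥ (π/L)²∫u² with equality for the first sine mode sin(π(x−x₀)/L) (x₀ the left endpoint), so the inequality holds for all u iff (1−α)(π/L)² ≥ α − c, i.e. α ≤ ((π/L)² + c)/((π/L)² + 1) = (1 + c(L/π)²)/(1 + (L/π)²). (Direct route, valid since c ≤ 0: Poincaré gives c∫u² ≥ c(L/π)²∫(u')², so a(u,u) ≥ (1 + c(L/π)²)∫(u')², while ||u||_{H^1}² ≤ (1 + (L/π)²)∫(u')²; dividing yields the same α.) With (π/L)² = π^2/36 and c = -1/5, the largest admissible constant is α = ((π/L)² + c)/((π/L)² + 1).
Simplifying, α = (-36/5 + π^2)/(π^2 + 36).


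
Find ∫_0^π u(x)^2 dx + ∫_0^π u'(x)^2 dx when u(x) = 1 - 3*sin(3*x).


||u||_{H^1(0,π)}^2 = -4 + 46*π

u'(x) = -9*cos(3*x).
Expand u² and (u')² and integrate term by term on (0, π), using: for integers n ≥ 1, ∫_0^π sin²(nx) dx = ∫_0^π cos²(nx) dx = π/2; for n ≠ n', ∫_0^π sin(nx)sin(n'x) dx = ∫_0^π cos(nx)cos(n'x) dx = 0; and by product-to-sum, ∫_0^π sin(nx)cos(n'x) dx = ½∫_0^π [sin((n+n')x) + sin((n−n')x)] dx, which is 0 when n+n' is even and 2n/(n²−n'²) when n+n' is odd (it need not vanish on (0, π)). For the constant mode: ∫_0^π 1 dx = π, ∫_0^π cos(nx) dx = 0, ∫_0^π sin(nx) dx = (1−(−1)^n)/n.
  u² squared terms: (1)²·∫1 dx = 1·π = π;  (-3)²·∫sin(3x)² dx = 9·π/2 = 9*π/2.
  u² cross terms: 2·(1)·(-3)·∫1·sin(3x) dx = -6·(2/3) = -4.
  So ∫_0^π u² dx = π + 9*π/2 − 4 = -4 + 11*π/2.
  (u')² squared terms: (-9)²·∫cos(3x)² dx = 81·π/2 = 81*π/2.
  So ∫_0^π (u')² dx = 81*π/2.
||u||_{H^1}^2 = (-4 + 11*π/2) + (81*π/2) = -4 + 46*π.


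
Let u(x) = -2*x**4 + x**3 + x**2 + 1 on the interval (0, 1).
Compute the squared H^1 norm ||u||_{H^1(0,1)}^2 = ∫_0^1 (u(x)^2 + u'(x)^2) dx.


||u||_{H^1}^2 = 722/315

The H^1 norm (squared) on an interval (0, L) is
  ||u||_{H^1}^2 = ∫_0^L u(x)^2 dx + ∫_0^L u'(x)^2 dx.
Compute u'(x) = -8*x**3 + 3*x**2 + 2*x.
Then u(x)^2 = 4*x**8 - 4*x**7 - 3*x**6 + 2*x**5 - 3*x**4 + 2*x**3 + 2*x**2 + 1 and u'(x)^2 = 64*x**6 - 48*x**5 - 23*x**4 + 12*x**3 + 4*x**2.
Integrate each monomial from 0 to 1 using ∫_0^1 c·x^n dx = c·1^(n+1)/(n+1):
  ∫_0^1 u(x)^2 dx = ∫_0^1 (4*x^8 - 4*x^7 - 3*x^6 + 2*x^5 - 3*x^4 + 2*x^3 + 2*x^2 + 1) dx. Term by term:
    ∫_0^1 4*x^8 dx = 4/9;  ∫_0^1 -4*x^7 dx = -1/2;  ∫_0^1 -3*x^6 dx = -3/7;
    ∫_0^1 2*x^5 dx = 1/3;  ∫_0^1 -3*x^4 dx = -3/5;  ∫_0^1 2*x^3 dx = 1/2;
    ∫_0^1 2*x^2 dx = 2/3;  ∫_0^1 1 dx = 1.
  Sum: 4/9 − 1/2 − 3/7 + 1/3 − 3/5 + 1/2 + 2/3 + 1 = 446/315.
  ∫_0^1 u'(x)^2 dx = ∫_0^1 (64*x^6 - 48*x^5 - 23*x^4 + 12*x^3 + 4*x^2) dx. Term by term:
    ∫_0^1 64*x^6 dx = 64/7;  ∫_0^1 -48*x^5 dx = -8;  ∫_0^1 -23*x^4 dx = -23/5;
    ∫_0^1 12*x^3 dx = 3;  ∫_0^1 4*x^2 dx = 4/3.
  Sum: 64/7 − 8 − 23/5 + 3 + 4/3 = 92/105.
Adding: ||u||_{H^1}^2 = 446/315 + 92/105 = 722/315.


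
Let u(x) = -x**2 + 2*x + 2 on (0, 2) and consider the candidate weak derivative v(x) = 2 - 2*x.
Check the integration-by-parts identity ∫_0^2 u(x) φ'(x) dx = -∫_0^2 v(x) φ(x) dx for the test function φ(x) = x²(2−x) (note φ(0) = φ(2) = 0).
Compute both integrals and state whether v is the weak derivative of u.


LHS = 8/15, RHS = 8/15. Yes, v = u' weakly.

u(x) = -x**2 + 2*x + 2, classical derivative u'(x) = 2 - 2*x.
φ(x) = x²(2−x), so φ'(x) = x*(4 - 3*x).
Note φ(0) = φ(2) = 0, so the boundary term u·φ vanishes.
LHS = ∫_0^2 u(x) φ'(x) dx = ∫_0^2 (3*x^4 - 10*x^3 + 2*x^2 + 8*x) dx. Term by term:
  ∫_0^2 3*x^4 dx = 96/5;  ∫_0^2 -10*x^3 dx = -40;  ∫_0^2 2*x^2 dx = 16/3;
  ∫_0^2 8*x dx = 16.
Sum: 96/5 − 40 + 16/3 + 16 = 8/15.
So LHS = 8/15.
∫_0^2 v(x) φ(x) dx = ∫_0^2 (2*x^4 - 6*x^3 + 4*x^2) dx. Term by term:
  ∫_0^2 2*x^4 dx = 64/5;  ∫_0^2 -6*x^3 dx = -24;  ∫_0^2 4*x^2 dx = 32/3.
Sum: 64/5 − 24 + 32/3 = -8/15.
So RHS = -∫_0^2 v(x) φ(x) dx = 8/15.
LHS = RHS, so the identity holds for this test φ.
Moreover u is smooth here and v(x) = u'(x) = 2 - 2*x pointwise, so the identity holds for every test function. Hence v is the weak derivative of u.


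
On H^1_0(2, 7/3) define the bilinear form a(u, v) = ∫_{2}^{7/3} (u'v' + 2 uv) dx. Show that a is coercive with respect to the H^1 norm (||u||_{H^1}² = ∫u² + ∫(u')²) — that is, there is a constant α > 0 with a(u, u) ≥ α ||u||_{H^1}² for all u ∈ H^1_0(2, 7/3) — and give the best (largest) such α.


α = 1

Coercivity of a(·,·) on H^1_0(2, 7/3) means a(u, u) ≥ α ||u||_{H^1}² for every u ∈ H^1_0.
The interval has length L = 1/3, and Poincaré/coercivity depend only on L. Here a(u, u) = ∫(u')² + (2)·∫u².
Here c = 2 ≥ 1, so a(u,u) = ∫(u')² + c∫u² ≥ ∫(u')² + ∫u² = ||u||_{H^1}², i.e. α = 1 works. No larger α is possible: a(u,u) ≥ α||u||_{H^1}² means (1−α)∫(u')² ≥ (α−c)∫u², and for the modes u_n = sin(nπ(x−x₀)/L) (x₀ the left endpoint) one has ∫u_n²/∫(u_n')² = (L/(nπ))² → 0, so a(u_n,u_n)/||u_n||_{H^1}² → 1. Hence the optimal constant is α = 1.
Therefore α = 1.


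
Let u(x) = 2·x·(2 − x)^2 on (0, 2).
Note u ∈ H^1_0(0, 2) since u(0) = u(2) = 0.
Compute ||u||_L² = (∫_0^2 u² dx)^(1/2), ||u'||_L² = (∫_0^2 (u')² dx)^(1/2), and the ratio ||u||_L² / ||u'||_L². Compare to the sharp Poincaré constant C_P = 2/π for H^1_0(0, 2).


||u||_L² / ||u'||_L² = sqrt(14)/7 < C_P = 2/π.

u(x) = 2·x·(2 − x)^2, so u'(x) = 2*(x - 2)*(3*x - 2).
u(x) = 2·x·(2 − x)^2 vanishes at x = 0 and x = 2, so u ∈ H^1_0(0, 2). Differentiate via the product rule and integrate the resulting polynomials term by term.
  ∫_0^2 u² dx = ∫_0^2 (4*x^6 - 32*x^5 + 96*x^4 - 128*x^3 + 64*x^2) dx. Term by term:
    ∫_0^2 4*x^6 dx = 512/7;  ∫_0^2 -32*x^5 dx = -1024/3;  ∫_0^2 96*x^4 dx = 3072/5;
    ∫_0^2 -128*x^3 dx = -512;  ∫_0^2 64*x^2 dx = 512/3.
  Sum: 512/7 − 1024/3 + 3072/5 − 512 + 512/3 = 512/105.
  ∫_0^2 (u')² dx = ∫_0^2 (36*x^4 - 192*x^3 + 352*x^2 - 256*x + 64) dx. Term by term:
    ∫_0^2 36*x^4 dx = 1152/5;  ∫_0^2 -192*x^3 dx = -768;  ∫_0^2 352*x^2 dx = 2816/3;
    ∫_0^2 -256*x dx = -512;  ∫_0^2 64 dx = 128.
  Sum: 1152/5 − 768 + 2816/3 − 512 + 128 = 256/15.
∫_0^2 u² dx = 512/105, so ||u||_L² = 16*sqrt(210)/105.
∫_0^2 (u')² dx = 256/15, so ||u'||_L² = 16*sqrt(15)/15.
Ratio ||u||_L² / ||u'||_L² = sqrt(14)/7.
Sharp Poincaré constant on H^1_0(0, 2) is C_P = L/π = 2/π, achieved by sin(π/2·x).
A polynomial bump cannot attain the sharp Poincaré constant (only the first sine eigenfunction does), so the ratio is strictly less than C_P, consistent with ||u||_L² ≤ C_P ||u'||_L².
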